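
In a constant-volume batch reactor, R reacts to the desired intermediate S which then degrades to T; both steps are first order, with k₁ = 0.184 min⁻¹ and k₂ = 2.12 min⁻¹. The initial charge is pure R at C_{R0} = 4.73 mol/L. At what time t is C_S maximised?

Setting dC_S/dt = 0 gives t_opt = ln(k₂/k₁)/(k₂−k₁).
= ln(2.12/0.184)/(2.12−0.184) = ln(11.52)/1.936 = 2.444/1.936 = 1.26 min.

1.26 min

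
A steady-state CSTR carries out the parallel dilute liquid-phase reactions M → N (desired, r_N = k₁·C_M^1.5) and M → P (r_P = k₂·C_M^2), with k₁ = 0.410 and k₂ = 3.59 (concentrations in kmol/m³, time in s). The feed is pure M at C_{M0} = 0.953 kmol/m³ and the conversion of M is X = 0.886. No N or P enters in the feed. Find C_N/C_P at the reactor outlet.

Exit C_M = C_{M0}(1−X) = 0.953×0.114 = 0.1086 kmol/m³.
In a CSTR the entire volume is at exit conditions, so r_N = 0.410×0.1086^1.5 = 0.01468 and r_P = 3.59×0.1086^2 = 0.04237.
Overall selectivity = C_N/C_P = r_Nτ/(r_Pτ) = r_N/r_P = 0.346.

0.346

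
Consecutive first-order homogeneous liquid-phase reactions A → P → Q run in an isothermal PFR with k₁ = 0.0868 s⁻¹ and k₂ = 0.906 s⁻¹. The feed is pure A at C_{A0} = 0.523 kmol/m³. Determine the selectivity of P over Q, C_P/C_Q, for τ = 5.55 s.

0.204

The intermediate concentration in a first-order A→B→C sequence is C_P = k₁C_{A0}(e^(−k₁τ) − e^(−k₂τ))/(k₂−k₁).
e^(−k₁τ) = e^(−0.0868×5.55) = e^(−0.4817) = 0.6177; e^(−k₂τ) = e^(−5.028) = 0.006550.
C_P = 0.0868×0.523/(0.906−0.0868) × (0.6177−0.006550) = 0.05542×0.6112 = 0.03387 kmol/m³.
C_A = C_{A0}e^(−k₁τ) = 0.3231 kmol/m³, so C_Q = C_{A0}−C_A−C_P = 0.1661 kmol/m³; C_P/C_Q = 0.204.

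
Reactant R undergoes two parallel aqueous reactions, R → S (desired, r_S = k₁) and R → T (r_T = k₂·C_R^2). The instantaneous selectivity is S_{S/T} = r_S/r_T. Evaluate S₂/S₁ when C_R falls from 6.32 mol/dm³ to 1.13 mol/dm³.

31.3

S_{S/T} = (k₁/k₂)·C_R^-2, so S₂/S₁ = (C_{R,2}/C_{R,1})^-2.
= (1.13/6.32)^(-2) = (0.1788)^(-2) = 31.3.
Selectivity toward S rises as C_R falls — low-concentration operation is favoured.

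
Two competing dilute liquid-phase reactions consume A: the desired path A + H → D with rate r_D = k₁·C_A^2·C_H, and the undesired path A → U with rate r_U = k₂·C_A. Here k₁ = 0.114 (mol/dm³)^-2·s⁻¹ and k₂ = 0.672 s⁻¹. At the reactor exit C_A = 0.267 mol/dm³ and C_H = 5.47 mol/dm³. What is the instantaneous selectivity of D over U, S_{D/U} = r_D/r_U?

0.248

S_{D/U} = r_D/r_U = (k₁·C_A^2·C_H)/(k₂·C_A) = (k₁/k₂)·C_A·C_H.
= (0.114×0.2670^2×5.470) / (0.672×0.2670) = 0.04445/0.1794 = 0.248.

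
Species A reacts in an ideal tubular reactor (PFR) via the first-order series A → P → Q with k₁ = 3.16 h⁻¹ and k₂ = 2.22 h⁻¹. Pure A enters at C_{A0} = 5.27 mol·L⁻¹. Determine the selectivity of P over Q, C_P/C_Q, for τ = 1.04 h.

For first-order series with pure A initially, C_P(τ) = k₁C_{A0}/(k₂−k₁)·(e^(−k₁τ) − e^(−k₂τ)).
e^(−k₁τ) = e^(−3.16×1.04) = e^(−3.286) = 0.03739; e^(−k₂τ) = e^(−2.309) = 0.09938.
C_P = 3.16×5.27/(2.22−3.16) × (0.03739−0.09938) = (-17.72)×(-0.06199) = 1.098 mol·L⁻¹.
C_A = C_{A0}e^(−k₁τ) = 0.1970 mol·L⁻¹, so C_Q = C_{A0}−C_A−C_P = 3.975 mol·L⁻¹; C_P/C_Q = 0.276.

0.276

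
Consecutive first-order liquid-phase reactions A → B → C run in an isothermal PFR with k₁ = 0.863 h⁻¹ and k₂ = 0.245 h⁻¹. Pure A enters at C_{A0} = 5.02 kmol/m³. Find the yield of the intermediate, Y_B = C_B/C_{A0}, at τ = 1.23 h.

For first-order series with pure A initially, C_B(τ) = k₁C_{A0}/(k₂−k₁)·(e^(−k₁τ) − e^(−k₂τ)).
e^(−k₁τ) = e^(−0.863×1.23) = e^(−1.061) = 0.3459; e^(−k₂τ) = e^(−0.3014) = 0.7398.
C_B = 0.863×5.02/(0.245−0.863) × (0.3459−0.7398) = (-7.010)×(-0.3939) = 2.761 kmol/m³.
Y_B = C_B/C_{A0} = 2.761/5.02 = 0.550.

0.550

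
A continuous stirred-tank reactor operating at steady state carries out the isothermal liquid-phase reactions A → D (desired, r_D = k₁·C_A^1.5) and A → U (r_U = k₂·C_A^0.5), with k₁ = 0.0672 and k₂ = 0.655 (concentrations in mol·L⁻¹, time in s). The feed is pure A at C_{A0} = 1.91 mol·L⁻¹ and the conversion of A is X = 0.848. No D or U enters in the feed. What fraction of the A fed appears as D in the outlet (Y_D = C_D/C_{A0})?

0.0245

Exit C_A = C_{A0}(1−X) = 1.91×0.152 = 0.2903 mol·L⁻¹.
Rates in a CSTR are evaluated at the outlet concentration: r_D = 0.0672×0.2903^1.5 = 0.01051, r_U = 0.655×0.2903^0.5 = 0.3529.
Fraction of consumed A going to D: r_D/(r_D+r_U) = 0.02892.
C_D = 0.02892·C_{A0}·X = 0.02892×1.91×0.848 = 0.0468 mol·L⁻¹; Y_D = C_D/C_{A0} = 0.0245.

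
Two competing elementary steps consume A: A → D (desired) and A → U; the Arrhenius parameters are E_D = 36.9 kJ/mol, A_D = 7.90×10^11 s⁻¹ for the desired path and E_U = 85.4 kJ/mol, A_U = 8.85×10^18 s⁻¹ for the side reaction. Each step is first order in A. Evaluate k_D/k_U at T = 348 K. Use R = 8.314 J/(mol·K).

k_D/k_U = (A_D/A_U)·exp[−(E_D−E_U)/(RT)] = (A_D/A_U)·exp[(E_U−E_D)/(RT)].
(E_U−E_D)/(RT) = (85.4−36.9)×10³/(8.314×348) = 48500/2893 = 16.76.
k_D/k_U = (7.90×10^11/8.85×10^18)·exp(16.76) = 8.927×10^-8 × 1.906×10^7 = 1.70.
Since E_D < E_U, lowering the temperature improves selectivity toward D.

1.70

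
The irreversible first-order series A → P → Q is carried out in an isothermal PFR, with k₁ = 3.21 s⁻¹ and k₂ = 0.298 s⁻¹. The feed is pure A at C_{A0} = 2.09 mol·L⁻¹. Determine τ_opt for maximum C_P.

0.816 s

For first-order series the maximum of C_P occurs at τ_opt = ln(k₂/k₁)/(k₂−k₁).
= ln(0.298/3.21)/(0.298−3.21) = ln(0.09283)/-2.912 = -2.377/-2.912 = 0.816 s.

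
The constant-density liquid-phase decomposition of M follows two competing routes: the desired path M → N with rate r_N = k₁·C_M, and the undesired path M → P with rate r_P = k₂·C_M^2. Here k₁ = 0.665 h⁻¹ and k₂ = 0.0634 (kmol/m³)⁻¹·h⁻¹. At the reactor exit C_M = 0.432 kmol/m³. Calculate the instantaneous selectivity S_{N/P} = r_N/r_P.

S_{N/P} = r_N/r_P = (k₁·C_M)/(k₂·C_M^2) = (k₁/k₂)·C_M⁻¹.
= (0.665×0.4320) / (0.0634×0.4320^2) = 0.2873/0.01183 = 24.3.
The undesired path is higher order in M, so low C_M (CSTR or dilute feed) favours N.

24.3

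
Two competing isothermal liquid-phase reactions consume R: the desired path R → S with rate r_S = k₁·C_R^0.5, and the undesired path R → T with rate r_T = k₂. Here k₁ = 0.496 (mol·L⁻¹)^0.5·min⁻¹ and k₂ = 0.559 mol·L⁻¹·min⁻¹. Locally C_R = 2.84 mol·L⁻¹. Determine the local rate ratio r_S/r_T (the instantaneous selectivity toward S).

S_{S/T} = r_S/r_T = (k₁·C_R^0.5)/(k₂) = (k₁/k₂)·C_R^0.5.
= (0.496×2.840^0.5) / (0.559) = 0.8359/0.5590 = 1.50.

1.50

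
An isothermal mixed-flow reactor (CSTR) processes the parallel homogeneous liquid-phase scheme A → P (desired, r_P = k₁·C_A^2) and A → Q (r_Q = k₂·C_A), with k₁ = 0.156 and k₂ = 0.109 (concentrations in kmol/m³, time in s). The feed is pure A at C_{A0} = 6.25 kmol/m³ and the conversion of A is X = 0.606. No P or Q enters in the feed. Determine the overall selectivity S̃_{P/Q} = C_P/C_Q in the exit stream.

3.52

Exit C_A = C_{A0}(1−X) = 6.25×0.394 = 2.462 kmol/m³.
Rates in a CSTR are evaluated at the outlet concentration: r_P = 0.156×2.462^2 = 0.9460, r_Q = 0.109×2.462 = 0.2684.
Overall selectivity = C_P/C_Q = r_Pτ/(r_Qτ) = r_P/r_Q = 3.52.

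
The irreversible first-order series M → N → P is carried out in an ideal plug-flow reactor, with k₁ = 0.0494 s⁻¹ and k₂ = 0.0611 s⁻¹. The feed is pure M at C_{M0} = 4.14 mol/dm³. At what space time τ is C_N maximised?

18.2 s

The intermediate peaks when r₁ = r₂, i.e. k₁e^(−k₁τ) = k₂e^(−k₂τ), giving τ_opt = ln(k₂/k₁)/(k₂−k₁).
= ln(0.0611/0.0494)/(0.0611−0.0494) = ln(1.237)/0.01170 = 0.2126/0.01170 = 18.2 s.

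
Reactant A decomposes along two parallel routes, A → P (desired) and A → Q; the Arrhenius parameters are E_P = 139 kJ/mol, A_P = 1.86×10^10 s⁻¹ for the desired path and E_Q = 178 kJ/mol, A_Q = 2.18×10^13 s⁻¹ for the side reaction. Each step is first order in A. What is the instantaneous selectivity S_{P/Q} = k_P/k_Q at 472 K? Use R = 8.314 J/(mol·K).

With equal orders, S_{P/Q} = k_P/k_Q = (A_P/A_Q)·exp[(E_Q−E_P)/(RT)].
(E_Q−E_P)/(RT) = (178−139)×10³/(8.314×472) = 39000/3924 = 9.938.
k_P/k_Q = (1.86×10^10/2.18×10^13)·exp(9.938) = 8.532×10^-4 × 20709 = 17.7.

17.7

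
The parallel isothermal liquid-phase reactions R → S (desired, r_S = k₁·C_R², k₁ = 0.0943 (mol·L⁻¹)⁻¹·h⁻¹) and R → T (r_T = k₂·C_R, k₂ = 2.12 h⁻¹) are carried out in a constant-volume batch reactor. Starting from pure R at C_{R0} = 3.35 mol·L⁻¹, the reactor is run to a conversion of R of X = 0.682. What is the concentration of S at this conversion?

0.203 mol·L⁻¹

C_R = C_{R0}(1−X) = 1.065 mol·L⁻¹.
Along a PFR/batch, dC_T/dC_R = −r_T/(r_S+r_T) = −k₂/(k₂+k₁·C_R).
Integrating from C_{R0} to C_R: C_T = (2.12/0.0943)·ln[(2.12+0.0943·3.35)/(2.12+0.0943·1.07)] = 22.48·ln(2.436/2.220) = 2.082 mol·L⁻¹.
Then C_S = (C_{R0}−C_R) − C_T = 2.285 − 2.082 = 0.2028 mol·L⁻¹.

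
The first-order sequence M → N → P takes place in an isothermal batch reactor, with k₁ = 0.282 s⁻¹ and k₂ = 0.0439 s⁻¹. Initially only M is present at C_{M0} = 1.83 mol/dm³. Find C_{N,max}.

1.30 mol/dm³

For a first-order series the maximum intermediate yield is C_{N,max}/C_{M0} = (k₁/k₂)^[k₂/(k₂−k₁)].
= (0.282/0.0439)^(0.0439/(0.0439−0.282)) = (6.424)^(-0.1844) = 0.7097.
C_{N,max} = 0.7097×1.83 = 1.30 mol/dm³.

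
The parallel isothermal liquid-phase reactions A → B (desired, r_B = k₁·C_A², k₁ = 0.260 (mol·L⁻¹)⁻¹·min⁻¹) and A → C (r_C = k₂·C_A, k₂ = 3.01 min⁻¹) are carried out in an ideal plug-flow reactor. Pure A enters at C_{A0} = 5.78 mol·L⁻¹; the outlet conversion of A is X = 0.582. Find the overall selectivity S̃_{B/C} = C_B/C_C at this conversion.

C_A = C_{A0}(1−X) = 2.416 mol·L⁻¹.
Along a PFR/batch, dC_C/dC_A = −r_C/(r_B+r_C) = −k₂/(k₂+k₁·C_A).
Integrating from C_{A0} to C_A: C_C = (3.01/0.260)·ln[(3.01+0.260·5.78)/(3.01+0.260·2.42)] = 11.58·ln(4.513/3.638) = 2.494 mol·L⁻¹.
Then C_B = (C_{A0}−C_A) − C_C = 3.364 − 2.494 = 0.8699 mol·L⁻¹.
S̃_{B/C} = C_B/C_C = 0.8699/2.494 = 0.349.

0.349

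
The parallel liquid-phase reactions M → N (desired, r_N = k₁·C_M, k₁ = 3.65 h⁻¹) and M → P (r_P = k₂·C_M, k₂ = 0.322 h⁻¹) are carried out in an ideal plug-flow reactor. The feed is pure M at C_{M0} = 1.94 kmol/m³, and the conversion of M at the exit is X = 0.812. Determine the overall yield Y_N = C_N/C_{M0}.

C_M = C_{M0}(1−X) = 0.3647 kmol/m³.
Both paths are first order in M, so the instantaneous fraction to N is constant: dC_N/d(−C_M) = k₁/(k₁+k₂) = 0.9189.
C_N = 0.9189·(C_{M0}−C_M) = 0.9189×1.575 = 1.45 kmol/m³.
Y_N = C_N/C_{M0} = 1.448/1.94 = 0.746.

0.746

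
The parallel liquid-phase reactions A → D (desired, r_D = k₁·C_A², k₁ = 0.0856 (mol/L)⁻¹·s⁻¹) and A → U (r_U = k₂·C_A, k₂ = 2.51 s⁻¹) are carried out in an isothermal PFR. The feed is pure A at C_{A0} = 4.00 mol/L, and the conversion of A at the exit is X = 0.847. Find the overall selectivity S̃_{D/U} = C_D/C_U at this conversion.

C_A = C_{A0}(1−X) = 0.6120 mol/L.
Along a PFR/batch, dC_U/dC_A = −r_U/(r_D+r_U) = −k₂/(k₂+k₁·C_A).
Integrating from C_{A0} to C_A: C_U = (2.51/0.0856)·ln[(2.51+0.0856·4.00)/(2.51+0.0856·0.612)] = 29.32·ln(2.852/2.562) = 3.144 mol/L.
Then C_D = (C_{A0}−C_A) − C_U = 3.388 − 3.144 = 0.2440 mol/L.
S̃_{D/U} = C_D/C_U = 0.2440/3.144 = 0.0776.

0.0776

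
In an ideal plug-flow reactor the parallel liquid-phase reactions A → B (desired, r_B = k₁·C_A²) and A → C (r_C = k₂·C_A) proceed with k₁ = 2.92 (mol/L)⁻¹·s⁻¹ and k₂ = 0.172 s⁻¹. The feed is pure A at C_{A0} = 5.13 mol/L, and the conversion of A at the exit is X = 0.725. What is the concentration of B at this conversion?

C_A = C_{A0}(1−X) = 1.411 mol/L.
Along a PFR/batch, dC_C/dC_A = −r_C/(r_B+r_C) = −k₂/(k₂+k₁·C_A).
Integrating from C_{A0} to C_A: C_C = (0.172/2.92)·ln[(0.172+2.92·5.13)/(0.172+2.92·1.41)] = 0.05890·ln(15.15/4.291) = 0.07431 mol/L.
Then C_B = (C_{A0}−C_A) − C_C = 3.719 − 0.07431 = 3.645 mol/L.

3.64 mol/L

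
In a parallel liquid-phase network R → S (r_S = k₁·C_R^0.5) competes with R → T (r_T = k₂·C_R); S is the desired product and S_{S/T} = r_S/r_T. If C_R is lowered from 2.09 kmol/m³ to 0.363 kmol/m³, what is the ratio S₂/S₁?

S_{S/T} = (k₁/k₂)·C_R^-0.5, so S₂/S₁ = (C_{R,2}/C_{R,1})^-0.5.
= (0.363/2.09)^(-0.5) = (0.1737)^(-0.5) = 2.40.
Selectivity toward S rises as C_R falls — low-concentration operation is favoured.

2.40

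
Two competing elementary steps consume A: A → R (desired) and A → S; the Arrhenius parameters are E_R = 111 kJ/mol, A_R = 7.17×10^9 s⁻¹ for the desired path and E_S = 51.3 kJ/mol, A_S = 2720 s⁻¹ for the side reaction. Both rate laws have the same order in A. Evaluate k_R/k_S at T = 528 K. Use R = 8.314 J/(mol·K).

3.27

k_R/k_S = (A_R/A_S)·exp[−(E_R−E_S)/(RT)] = (A_R/A_S)·exp[(E_S−E_R)/(RT)].
(E_S−E_R)/(RT) = (51.3−111)×10³/(8.314×528) = -59700/4390 = -13.60.
k_R/k_S = (7.17×10^9/2720)·exp(-13.60) = 2.636×10^6 × 1.241×10^-6 = 3.27.
Since E_R > E_S, raising the temperature improves selectivity toward R.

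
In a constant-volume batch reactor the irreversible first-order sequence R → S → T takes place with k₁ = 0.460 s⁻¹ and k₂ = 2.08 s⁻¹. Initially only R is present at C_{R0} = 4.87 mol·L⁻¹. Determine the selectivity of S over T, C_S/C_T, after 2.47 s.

Solving the coupled first-order balances gives C_S(t) = [k₁/(k₂−k₁)]·C_{R0}·(e^(−k₁t) − e^(−k₂t)).
e^(−k₁t) = e^(−0.460×2.47) = e^(−1.136) = 0.3210; e^(−k₂t) = e^(−5.138) = 0.005872.
C_S = 0.460×4.87/(2.08−0.460) × (0.3210−0.005872) = 1.383×0.3152 = 0.4358 mol·L⁻¹.
C_R = C_{R0}e^(−k₁t) = 1.563 mol·L⁻¹, so C_T = C_{R0}−C_R−C_S = 2.871 mol·L⁻¹; C_S/C_T = 0.152.

0.152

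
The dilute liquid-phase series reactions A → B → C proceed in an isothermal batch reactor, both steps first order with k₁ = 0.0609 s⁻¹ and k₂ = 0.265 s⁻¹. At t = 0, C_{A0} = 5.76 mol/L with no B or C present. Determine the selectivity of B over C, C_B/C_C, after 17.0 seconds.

0.189

Solving the coupled first-order balances gives C_B(t) = [k₁/(k₂−k₁)]·C_{A0}·(e^(−k₁t) − e^(−k₂t)).
e^(−k₁t) = e^(−0.0609×17.0) = e^(−1.035) = 0.3551; e^(−k₂t) = e^(−4.505) = 0.01105.
C_B = 0.0609×5.76/(0.265−0.0609) × (0.3551−0.01105) = 1.719×0.3441 = 0.5913 mol/L.
C_A = C_{A0}e^(−k₁t) = 2.045 mol/L, so C_C = C_{A0}−C_A−C_B = 3.123 mol/L; C_B/C_C = 0.189.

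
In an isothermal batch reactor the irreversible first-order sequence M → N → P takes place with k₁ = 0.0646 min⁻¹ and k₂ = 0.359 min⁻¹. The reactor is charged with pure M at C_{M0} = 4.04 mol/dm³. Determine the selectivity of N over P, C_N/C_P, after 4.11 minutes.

The intermediate concentration in a first-order A→B→C sequence is C_N = k₁C_{M0}(e^(−k₁t) − e^(−k₂t))/(k₂−k₁).
e^(−k₁t) = e^(−0.0646×4.11) = e^(−0.2655) = 0.7668; e^(−k₂t) = e^(−1.475) = 0.2287.
C_N = 0.0646×4.04/(0.359−0.0646) × (0.7668−0.2287) = 0.8865×0.5382 = 0.4771 mol/dm³.
C_M = C_{M0}e^(−k₁t) = 3.098 mol/dm³, so C_P = C_{M0}−C_M−C_N = 0.4650 mol/dm³; C_N/C_P = 1.03.

1.03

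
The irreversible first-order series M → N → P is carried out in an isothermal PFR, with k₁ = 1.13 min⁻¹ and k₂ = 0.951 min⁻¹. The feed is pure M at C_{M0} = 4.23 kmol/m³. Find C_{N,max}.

For a first-order series the maximum intermediate yield is C_{N,max}/C_{M0} = (k₁/k₂)^[k₂/(k₂−k₁)].
= (1.13/0.951)^(0.951/(0.951−1.13)) = (1.188)^(-5.313) = 0.4000.
C_{N,max} = 0.4000×4.23 = 1.69 kmol/m³.

1.69 kmol/m³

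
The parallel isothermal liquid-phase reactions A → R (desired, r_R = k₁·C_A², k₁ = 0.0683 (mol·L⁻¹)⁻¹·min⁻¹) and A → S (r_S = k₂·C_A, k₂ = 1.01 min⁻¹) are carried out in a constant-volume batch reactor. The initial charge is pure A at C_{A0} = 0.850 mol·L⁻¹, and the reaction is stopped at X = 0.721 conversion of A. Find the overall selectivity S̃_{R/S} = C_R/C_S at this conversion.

C_A = C_{A0}(1−X) = 0.2372 mol·L⁻¹.
Along a PFR/batch, dC_S/dC_A = −r_S/(r_R+r_S) = −k₂/(k₂+k₁·C_A).
Integrating from C_{A0} to C_A: C_S = (1.01/0.0683)·ln[(1.01+0.0683·0.850)/(1.01+0.0683·0.237)] = 14.79·ln(1.068/1.026) = 0.5912 mol·L⁻¹.
Then C_R = (C_{A0}−C_A) − C_S = 0.6128 − 0.5912 = 0.02165 mol·L⁻¹.
S̃_{R/S} = C_R/C_S = 0.02165/0.5912 = 0.0366.

0.0366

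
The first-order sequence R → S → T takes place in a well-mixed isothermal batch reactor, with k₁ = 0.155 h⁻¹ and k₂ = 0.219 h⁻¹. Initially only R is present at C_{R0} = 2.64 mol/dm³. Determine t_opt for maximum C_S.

The intermediate peaks when r₁ = r₂, i.e. k₁e^(−k₁t) = k₂e^(−k₂t), giving t_opt = ln(k₂/k₁)/(k₂−k₁).
= ln(0.219/0.155)/(0.219−0.155) = ln(1.413)/0.06400 = 0.3456/0.06400 = 5.40 h.

5.40 h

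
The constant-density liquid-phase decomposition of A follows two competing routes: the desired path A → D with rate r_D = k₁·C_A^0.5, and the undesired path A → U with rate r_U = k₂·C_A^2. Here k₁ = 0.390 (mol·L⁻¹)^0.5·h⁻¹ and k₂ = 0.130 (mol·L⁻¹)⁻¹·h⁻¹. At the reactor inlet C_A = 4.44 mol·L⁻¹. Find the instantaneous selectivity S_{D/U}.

0.321

S_{D/U} = r_D/r_U = (k₁·C_A^0.5)/(k₂·C_A^2) = (k₁/k₂)·C_A^-1.5.
= (0.390×4.440^0.5) / (0.130×4.440^2) = 0.8218/2.563 = 0.321.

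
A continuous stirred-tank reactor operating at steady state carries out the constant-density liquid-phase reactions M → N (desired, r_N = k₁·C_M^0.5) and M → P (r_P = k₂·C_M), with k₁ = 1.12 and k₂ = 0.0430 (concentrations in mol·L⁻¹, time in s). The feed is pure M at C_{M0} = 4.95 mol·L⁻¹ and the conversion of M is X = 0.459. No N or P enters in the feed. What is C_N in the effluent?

2.14 mol·L⁻¹

Exit C_M = C_{M0}(1−X) = 4.95×0.541 = 2.678 mol·L⁻¹.
A CSTR operates uniformly at the exit composition, giving r_N = 1.833 and r_P = 0.1152 (each k·C_M^n at C_M = 2.678).
Fraction of consumed M going to N: r_N/(r_N+r_P) = 0.9409.
C_N = 0.9409·C_{M0}·X = 0.9409×4.95×0.459 = 2.14 mol·L⁻¹.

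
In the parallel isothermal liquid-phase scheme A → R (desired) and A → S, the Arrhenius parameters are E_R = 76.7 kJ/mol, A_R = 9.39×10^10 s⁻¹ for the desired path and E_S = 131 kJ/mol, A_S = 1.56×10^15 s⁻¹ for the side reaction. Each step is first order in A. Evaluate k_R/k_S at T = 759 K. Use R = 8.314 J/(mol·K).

With equal orders, S_{R/S} = k_R/k_S = (A_R/A_S)·exp[(E_S−E_R)/(RT)].
(E_S−E_R)/(RT) = (131−76.7)×10³/(8.314×759) = 54300/6310 = 8.605.
k_R/k_S = (9.39×10^10/1.56×10^15)·exp(8.605) = 6.019×10^-5 × 5459 = 0.329.

0.329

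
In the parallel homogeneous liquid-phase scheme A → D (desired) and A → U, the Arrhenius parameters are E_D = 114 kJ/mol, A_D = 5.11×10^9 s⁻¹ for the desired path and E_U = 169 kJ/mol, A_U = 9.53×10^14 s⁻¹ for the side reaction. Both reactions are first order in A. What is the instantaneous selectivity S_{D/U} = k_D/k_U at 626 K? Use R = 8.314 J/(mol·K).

k_D/k_U = (A_D/A_U)·exp[−(E_D−E_U)/(RT)] = (A_D/A_U)·exp[(E_U−E_D)/(RT)].
(E_U−E_D)/(RT) = (169−114)×10³/(8.314×626) = 55000/5205 = 10.57.
k_D/k_U = (5.11×10^9/9.53×10^14)·exp(10.57) = 5.362×10^-6 × 38857 = 0.208.
Since E_D < E_U, lowering the temperature improves selectivity toward D.

0.208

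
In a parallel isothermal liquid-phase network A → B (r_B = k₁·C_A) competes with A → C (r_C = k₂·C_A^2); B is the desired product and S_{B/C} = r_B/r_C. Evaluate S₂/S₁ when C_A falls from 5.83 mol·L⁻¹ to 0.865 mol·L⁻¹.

S_{B/C} = (k₁/k₂)·C_A⁻¹, so S₂/S₁ = (C_{A,2}/C_{A,1})⁻¹.
= 5.83/0.865 = 6.74.

6.74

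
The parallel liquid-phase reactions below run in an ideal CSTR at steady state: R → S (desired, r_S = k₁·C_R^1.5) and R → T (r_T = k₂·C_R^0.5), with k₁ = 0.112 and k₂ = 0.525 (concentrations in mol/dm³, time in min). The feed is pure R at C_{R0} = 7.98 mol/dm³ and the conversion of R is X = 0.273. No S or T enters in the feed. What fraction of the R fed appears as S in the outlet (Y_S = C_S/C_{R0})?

Exit C_R = C_{R0}(1−X) = 7.98×0.727 = 5.801 mol/dm³.
In a CSTR the entire volume is at exit conditions, so r_S = 0.112×5.801^1.5 = 1.565 and r_T = 0.525×5.801^0.5 = 1.265.
Fraction of consumed R going to S: r_S/(r_S+r_T) = 0.5531.
C_S = 0.5531·C_{R0}·X = 0.5531×7.98×0.273 = 1.20 mol/dm³; Y_S = C_S/C_{R0} = 0.151.

0.151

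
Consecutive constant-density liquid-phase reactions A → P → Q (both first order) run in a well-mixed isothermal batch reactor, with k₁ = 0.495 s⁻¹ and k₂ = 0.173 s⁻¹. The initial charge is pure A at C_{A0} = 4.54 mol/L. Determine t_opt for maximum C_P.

The intermediate peaks when r₁ = r₂, i.e. k₁e^(−k₁t) = k₂e^(−k₂t), giving t_opt = ln(k₂/k₁)/(k₂−k₁).
= ln(0.173/0.495)/(0.173−0.495) = ln(0.3495)/-0.3220 = -1.051/-0.3220 = 3.26 s.

3.26 s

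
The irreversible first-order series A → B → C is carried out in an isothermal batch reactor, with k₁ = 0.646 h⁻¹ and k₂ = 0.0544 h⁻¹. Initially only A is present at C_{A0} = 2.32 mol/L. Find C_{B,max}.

1.85 mol/L

Evaluating C_B at t_opt = ln(k₂/k₁)/(k₂−k₁) gives C_{B,max}/C_{A0} = (k₁/k₂)^[k₂/(k₂−k₁)].
= (0.646/0.0544)^(0.0544/(0.0544−0.646)) = (11.88)^(-0.09195) = 0.7965.
C_{B,max} = 0.7965×2.32 = 1.85 mol/L.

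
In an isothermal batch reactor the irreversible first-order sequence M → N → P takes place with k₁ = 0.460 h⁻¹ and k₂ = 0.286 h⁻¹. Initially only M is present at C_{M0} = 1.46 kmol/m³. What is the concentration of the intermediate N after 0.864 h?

For first-order series with pure M initially, C_N(t) = k₁C_{M0}/(k₂−k₁)·(e^(−k₁t) − e^(−k₂t)).
e^(−k₁t) = e^(−0.460×0.864) = e^(−0.3974) = 0.6720; e^(−k₂t) = e^(−0.2471) = 0.7811.
C_N = 0.460×1.46/(0.286−0.460) × (0.6720−0.7811) = (-3.860)×(-0.1090) = 0.4208 kmol/m³.

0.421 kmol/m³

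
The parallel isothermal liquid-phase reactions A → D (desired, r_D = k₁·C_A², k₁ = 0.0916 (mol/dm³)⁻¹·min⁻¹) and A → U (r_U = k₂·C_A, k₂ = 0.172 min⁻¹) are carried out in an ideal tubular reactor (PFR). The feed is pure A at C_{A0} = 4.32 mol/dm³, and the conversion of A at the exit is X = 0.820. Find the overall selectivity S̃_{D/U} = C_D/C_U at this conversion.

C_A = C_{A0}(1−X) = 0.7776 mol/dm³.
Along a PFR/batch, dC_U/dC_A = −r_U/(r_D+r_U) = −k₂/(k₂+k₁·C_A).
Integrating from C_{A0} to C_A: C_U = (0.172/0.0916)·ln[(0.172+0.0916·4.32)/(0.172+0.0916·0.778)] = 1.878·ln(0.5677/0.2432) = 1.592 mol/dm³.
Then C_D = (C_{A0}−C_A) − C_U = 3.542 − 1.592 = 1.951 mol/dm³.
S̃_{D/U} = C_D/C_U = 1.951/1.592 = 1.23.

1.23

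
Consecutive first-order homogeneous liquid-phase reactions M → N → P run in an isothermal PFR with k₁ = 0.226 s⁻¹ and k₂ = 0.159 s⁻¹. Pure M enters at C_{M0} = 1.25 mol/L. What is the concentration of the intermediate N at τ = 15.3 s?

0.237 mol/L

For first-order series with pure M initially, C_N(τ) = k₁C_{M0}/(k₂−k₁)·(e^(−k₁τ) − e^(−k₂τ)).
e^(−k₁τ) = e^(−0.226×15.3) = e^(−3.458) = 0.03150; e^(−k₂τ) = e^(−2.433) = 0.08780.
C_N = 0.226×1.25/(0.159−0.226) × (0.03150−0.08780) = (-4.216)×(-0.05630) = 0.2374 mol/L.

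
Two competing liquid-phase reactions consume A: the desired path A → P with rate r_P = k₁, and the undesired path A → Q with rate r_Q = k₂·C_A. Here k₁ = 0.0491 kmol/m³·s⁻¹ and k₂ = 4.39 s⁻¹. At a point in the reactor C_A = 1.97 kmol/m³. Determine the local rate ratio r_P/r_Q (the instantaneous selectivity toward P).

S_{P/Q} = r_P/r_Q = (k₁)/(k₂·C_A) = (k₁/k₂)·C_A⁻¹.
= (0.0491) / (4.39×1.970) = 0.04910/8.648 = 0.00568.

0.00568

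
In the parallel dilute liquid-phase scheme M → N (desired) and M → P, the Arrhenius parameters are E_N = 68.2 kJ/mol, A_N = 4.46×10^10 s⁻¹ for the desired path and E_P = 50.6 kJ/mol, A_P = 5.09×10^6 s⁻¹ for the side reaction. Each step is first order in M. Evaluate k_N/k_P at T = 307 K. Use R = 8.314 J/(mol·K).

8.87

k_N/k_P = (A_N/A_P)·exp[−(E_N−E_P)/(RT)] = (A_N/A_P)·exp[(E_P−E_N)/(RT)].
(E_P−E_N)/(RT) = (50.6−68.2)×10³/(8.314×307) = -17600/2552 = -6.895.
k_N/k_P = (4.46×10^10/5.09×10^6)·exp(-6.895) = 8762 × 0.001012 = 8.87.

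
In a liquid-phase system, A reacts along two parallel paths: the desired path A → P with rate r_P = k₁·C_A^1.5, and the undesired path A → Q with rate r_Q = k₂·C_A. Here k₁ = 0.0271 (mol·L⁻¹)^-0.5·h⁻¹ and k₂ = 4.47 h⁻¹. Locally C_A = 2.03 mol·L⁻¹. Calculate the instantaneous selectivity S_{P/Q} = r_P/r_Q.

S_{P/Q} = r_P/r_Q = (k₁·C_A^1.5)/(k₂·C_A) = (k₁/k₂)·C_A^0.5.
= (0.0271×2.030^1.5) / (4.47×2.030) = 0.07838/9.074 = 0.00864.

0.00864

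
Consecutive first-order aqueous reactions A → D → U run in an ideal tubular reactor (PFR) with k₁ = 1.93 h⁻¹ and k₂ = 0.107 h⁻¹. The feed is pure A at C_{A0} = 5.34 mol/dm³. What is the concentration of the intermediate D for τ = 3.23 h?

3.99 mol/dm³

For first-order series with pure A initially, C_D(τ) = k₁C_{A0}/(k₂−k₁)·(e^(−k₁τ) − e^(−k₂τ)).
e^(−k₁τ) = e^(−1.93×3.23) = e^(−6.234) = 0.001962; e^(−k₂τ) = e^(−0.3456) = 0.7078.
C_D = 1.93×5.34/(0.107−1.93) × (0.001962−0.7078) = (-5.653)×(-0.7058) = 3.990 mol/dm³.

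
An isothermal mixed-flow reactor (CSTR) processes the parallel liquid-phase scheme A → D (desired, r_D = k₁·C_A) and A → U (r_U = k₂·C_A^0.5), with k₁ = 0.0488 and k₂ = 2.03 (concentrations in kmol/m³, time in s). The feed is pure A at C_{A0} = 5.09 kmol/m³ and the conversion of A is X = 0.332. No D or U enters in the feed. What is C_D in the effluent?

Exit C_A = C_{A0}(1−X) = 5.09×0.668 = 3.400 kmol/m³.
Rates in a CSTR are evaluated at the outlet concentration: r_D = 0.0488×3.400 = 0.1659, r_U = 2.03×3.400^0.5 = 3.743.
Fraction of consumed A going to D: r_D/(r_D+r_U) = 0.04245.
C_D = 0.04245·C_{A0}·X = 0.04245×5.09×0.332 = 0.0717 kmol/m³.

0.0717 kmol/m³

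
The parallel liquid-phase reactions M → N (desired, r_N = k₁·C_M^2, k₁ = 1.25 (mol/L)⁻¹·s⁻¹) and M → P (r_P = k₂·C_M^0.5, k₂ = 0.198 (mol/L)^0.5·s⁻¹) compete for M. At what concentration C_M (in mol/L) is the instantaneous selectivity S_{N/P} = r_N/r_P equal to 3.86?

0.720 mol/L

S_{N/P} = (k₁/k₂)·C_M^1.5 ⇒ C_M = (S·k₂/k₁)^(1/1.5).
= (3.86×0.198/1.25)^(0.6667) = (0.6114)^(0.6667) = 0.720 mol/L.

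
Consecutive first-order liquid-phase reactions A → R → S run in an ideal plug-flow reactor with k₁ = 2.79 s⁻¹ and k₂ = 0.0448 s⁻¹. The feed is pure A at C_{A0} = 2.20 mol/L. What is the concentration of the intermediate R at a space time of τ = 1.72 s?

2.05 mol/L

Solving the coupled first-order balances gives C_R(τ) = [k₁/(k₂−k₁)]·C_{A0}·(e^(−k₁τ) − e^(−k₂τ)).
e^(−k₁τ) = e^(−2.79×1.72) = e^(−4.799) = 0.008240; e^(−k₂τ) = e^(−0.07706) = 0.9258.
C_R = 2.79×2.20/(0.0448−2.79) × (0.008240−0.9258) = (-2.236)×(-0.9176) = 2.052 mol/L.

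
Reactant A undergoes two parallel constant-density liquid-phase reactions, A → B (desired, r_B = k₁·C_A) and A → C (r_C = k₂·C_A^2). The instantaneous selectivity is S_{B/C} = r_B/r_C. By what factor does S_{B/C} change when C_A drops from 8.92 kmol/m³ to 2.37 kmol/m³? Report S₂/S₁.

3.76

S_{B/C} = (k₁/k₂)·C_A⁻¹, so S₂/S₁ = (C_{A,2}/C_{A,1})⁻¹.
= 8.92/2.37 = 3.76.
Selectivity toward B rises as C_A falls — low-concentration operation is favoured.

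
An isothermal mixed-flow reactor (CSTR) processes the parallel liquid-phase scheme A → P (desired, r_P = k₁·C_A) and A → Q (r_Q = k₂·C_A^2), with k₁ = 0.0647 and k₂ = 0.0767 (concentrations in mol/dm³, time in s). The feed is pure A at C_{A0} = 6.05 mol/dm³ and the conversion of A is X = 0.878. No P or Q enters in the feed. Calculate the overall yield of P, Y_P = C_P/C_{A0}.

Exit C_A = C_{A0}(1−X) = 6.05×0.122 = 0.7381 mol/dm³.
Rates in a CSTR are evaluated at the outlet concentration: r_P = 0.0647×0.7381 = 0.04776, r_Q = 0.0767×0.7381^2 = 0.04179.
Fraction of consumed A going to P: r_P/(r_P+r_Q) = 0.5333.
C_P = 0.5333·C_{A0}·X = 0.5333×6.05×0.878 = 2.83 mol/dm³; Y_P = C_P/C_{A0} = 0.468.

0.468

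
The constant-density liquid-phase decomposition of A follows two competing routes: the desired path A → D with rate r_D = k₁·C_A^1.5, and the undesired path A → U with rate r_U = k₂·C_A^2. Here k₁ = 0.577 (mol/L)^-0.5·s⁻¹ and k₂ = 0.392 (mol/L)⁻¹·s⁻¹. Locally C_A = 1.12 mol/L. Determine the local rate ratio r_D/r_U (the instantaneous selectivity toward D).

1.39

S_{D/U} = r_D/r_U = (k₁·C_A^1.5)/(k₂·C_A^2) = (k₁/k₂)·C_A^-0.5.
= (0.577×1.120^1.5) / (0.392×1.120^2) = 0.6839/0.4917 = 1.39.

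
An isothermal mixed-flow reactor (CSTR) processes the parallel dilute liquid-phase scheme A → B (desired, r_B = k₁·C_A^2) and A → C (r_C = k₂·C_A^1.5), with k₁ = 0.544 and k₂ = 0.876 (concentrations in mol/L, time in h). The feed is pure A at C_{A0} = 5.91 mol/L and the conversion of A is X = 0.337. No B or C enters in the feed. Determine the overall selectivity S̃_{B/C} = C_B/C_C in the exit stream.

Exit C_A = C_{A0}(1−X) = 5.91×0.663 = 3.918 mol/L.
Rates in a CSTR are evaluated at the outlet concentration: r_B = 0.544×3.918^2 = 8.352, r_C = 0.876×3.918^1.5 = 6.794.
Overall selectivity = C_B/C_C = r_Bτ/(r_Cτ) = r_B/r_C = 1.23.

1.23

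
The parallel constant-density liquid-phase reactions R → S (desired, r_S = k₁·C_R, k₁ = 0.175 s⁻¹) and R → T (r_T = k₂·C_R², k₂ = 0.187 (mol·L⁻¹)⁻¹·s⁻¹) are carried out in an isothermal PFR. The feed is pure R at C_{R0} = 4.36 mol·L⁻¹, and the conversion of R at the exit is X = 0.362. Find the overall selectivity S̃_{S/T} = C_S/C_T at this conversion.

C_R = C_{R0}(1−X) = 2.782 mol·L⁻¹.
Along a PFR/batch, dC_S/dC_R = −r_S/(r_S+r_T) = −k₁/(k₁+k₂·C_R).
Integrating from C_{R0} to C_R: C_S = (0.175/0.187)·ln[(0.175+0.187·4.36)/(0.175+0.187·2.78)] = 0.9358·ln(0.9903/0.6952) = 0.3312 mol·L⁻¹.
C_T = (C_{R0}−C_R)−C_S = 1.247 mol·L⁻¹; S̃_{S/T} = 0.3312/1.247 = 0.266.

0.266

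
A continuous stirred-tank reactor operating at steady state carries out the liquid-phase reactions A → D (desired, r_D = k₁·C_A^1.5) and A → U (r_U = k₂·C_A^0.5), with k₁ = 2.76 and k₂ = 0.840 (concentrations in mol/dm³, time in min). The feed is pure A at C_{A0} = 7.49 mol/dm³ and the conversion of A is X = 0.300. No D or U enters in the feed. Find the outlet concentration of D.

Exit C_A = C_{A0}(1−X) = 7.49×0.700 = 5.243 mol/dm³.
A CSTR operates uniformly at the exit composition, giving r_D = 33.13 and r_U = 1.923 (each k·C_A^n at C_A = 5.243).
Fraction of consumed A going to D: r_D/(r_D+r_U) = 0.9451.
C_D = 0.9451·C_{A0}·X = 0.9451×7.49×0.300 = 2.12 mol/dm³.

2.12 mol/dm³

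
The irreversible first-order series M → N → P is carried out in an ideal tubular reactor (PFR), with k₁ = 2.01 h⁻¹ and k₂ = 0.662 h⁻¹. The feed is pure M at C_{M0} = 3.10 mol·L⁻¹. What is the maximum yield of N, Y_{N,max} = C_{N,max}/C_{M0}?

For a first-order series the maximum intermediate yield is C_{N,max}/C_{M0} = (k₁/k₂)^[k₂/(k₂−k₁)].
= (2.01/0.662)^(0.662/(0.662−2.01)) = (3.036)^(-0.4911) = 0.5796.

0.580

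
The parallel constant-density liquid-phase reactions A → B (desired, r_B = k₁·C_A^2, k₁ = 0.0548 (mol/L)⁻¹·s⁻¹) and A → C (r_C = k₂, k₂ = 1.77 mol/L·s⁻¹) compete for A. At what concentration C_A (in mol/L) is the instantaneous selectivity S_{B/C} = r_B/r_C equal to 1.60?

S_{B/C} = (k₁/k₂)·C_A^2 ⇒ C_A = (S·k₂/k₁)^(0.5).
= (1.60×1.77/0.0548)^(0.5) = (51.68)^(0.5) = 7.19 mol/L.

7.19 mol/L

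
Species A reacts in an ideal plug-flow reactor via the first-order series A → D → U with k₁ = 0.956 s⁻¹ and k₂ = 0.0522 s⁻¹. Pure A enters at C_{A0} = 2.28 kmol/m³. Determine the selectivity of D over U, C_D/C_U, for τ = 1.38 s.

The intermediate concentration in a first-order A→B→C sequence is C_D = k₁C_{A0}(e^(−k₁τ) − e^(−k₂τ))/(k₂−k₁).
e^(−k₁τ) = e^(−0.956×1.38) = e^(−1.319) = 0.2673; e^(−k₂τ) = e^(−0.07204) = 0.9305.
C_D = 0.956×2.28/(0.0522−0.956) × (0.2673−0.9305) = (-2.412)×(-0.6632) = 1.599 kmol/m³.
C_A = C_{A0}e^(−k₁τ) = 0.6095 kmol/m³, so C_U = C_{A0}−C_A−C_D = 0.07114 kmol/m³; C_D/C_U = 22.5.

22.5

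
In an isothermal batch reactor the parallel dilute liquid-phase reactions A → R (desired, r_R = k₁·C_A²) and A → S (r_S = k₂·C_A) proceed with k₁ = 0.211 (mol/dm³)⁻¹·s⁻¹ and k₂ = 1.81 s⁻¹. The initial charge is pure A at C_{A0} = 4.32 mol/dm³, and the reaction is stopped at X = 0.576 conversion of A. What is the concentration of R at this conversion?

C_A = C_{A0}(1−X) = 1.832 mol/dm³.
Along a PFR/batch, dC_S/dC_A = −r_S/(r_R+r_S) = −k₂/(k₂+k₁·C_A).
Integrating from C_{A0} to C_A: C_S = (1.81/0.211)·ln[(1.81+0.211·4.32)/(1.81+0.211·1.83)] = 8.578·ln(2.722/2.196) = 1.839 mol/dm³.
Then C_R = (C_{A0}−C_A) − C_S = 2.488 − 1.839 = 0.6497 mol/dm³.

0.650 mol/dm³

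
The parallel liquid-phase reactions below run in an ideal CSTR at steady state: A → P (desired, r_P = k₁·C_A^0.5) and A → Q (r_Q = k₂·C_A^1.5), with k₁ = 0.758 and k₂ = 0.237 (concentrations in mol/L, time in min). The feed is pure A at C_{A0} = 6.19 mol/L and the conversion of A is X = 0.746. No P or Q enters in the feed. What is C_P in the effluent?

Exit C_A = C_{A0}(1−X) = 6.19×0.254 = 1.572 mol/L.
Rates in a CSTR are evaluated at the outlet concentration: r_P = 0.758×1.572^0.5 = 0.9505, r_Q = 0.237×1.572^1.5 = 0.4672.
Fraction of consumed A going to P: r_P/(r_P+r_Q) = 0.6704.
C_P = 0.6704·C_{A0}·X = 0.6704×6.19×0.746 = 3.10 mol/L.

3.10 mol/L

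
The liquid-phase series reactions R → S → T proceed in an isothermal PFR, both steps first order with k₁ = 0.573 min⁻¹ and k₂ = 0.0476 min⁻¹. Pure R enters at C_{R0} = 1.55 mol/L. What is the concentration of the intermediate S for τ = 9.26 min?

1.08 mol/L

Solving the coupled first-order balances gives C_S(τ) = [k₁/(k₂−k₁)]·C_{R0}·(e^(−k₁τ) − e^(−k₂τ)).
e^(−k₁τ) = e^(−0.573×9.26) = e^(−5.306) = 0.004962; e^(−k₂τ) = e^(−0.4408) = 0.6435.
C_S = 0.573×1.55/(0.0476−0.573) × (0.004962−0.6435) = (-1.690)×(-0.6386) = 1.079 mol/L.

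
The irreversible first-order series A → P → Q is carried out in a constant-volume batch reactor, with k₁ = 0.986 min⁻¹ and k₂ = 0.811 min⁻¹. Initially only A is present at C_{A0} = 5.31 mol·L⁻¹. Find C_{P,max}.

2.15 mol·L⁻¹

Evaluating C_P at t_opt = ln(k₂/k₁)/(k₂−k₁) gives C_{P,max}/C_{A0} = (k₁/k₂)^[k₂/(k₂−k₁)].
= (0.986/0.811)^(0.811/(0.811−0.986)) = (1.216)^(-4.634) = 0.4043.
C_{P,max} = 0.4043×5.31 = 2.15 mol·L⁻¹.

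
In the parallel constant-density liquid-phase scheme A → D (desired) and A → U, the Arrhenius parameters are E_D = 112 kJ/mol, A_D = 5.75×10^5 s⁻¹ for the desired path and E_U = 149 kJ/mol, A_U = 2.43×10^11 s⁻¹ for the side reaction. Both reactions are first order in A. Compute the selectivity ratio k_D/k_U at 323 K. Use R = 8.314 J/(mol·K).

With equal orders, S_{D/U} = k_D/k_U = (A_D/A_U)·exp[(E_U−E_D)/(RT)].
(E_U−E_D)/(RT) = (149−112)×10³/(8.314×323) = 37000/2685 = 13.78.
k_D/k_U = (5.75×10^5/2.43×10^11)·exp(13.78) = 2.366×10^-6 × 9.633×10^5 = 2.28.
Since E_D < E_U, lowering the temperature improves selectivity toward D.

2.28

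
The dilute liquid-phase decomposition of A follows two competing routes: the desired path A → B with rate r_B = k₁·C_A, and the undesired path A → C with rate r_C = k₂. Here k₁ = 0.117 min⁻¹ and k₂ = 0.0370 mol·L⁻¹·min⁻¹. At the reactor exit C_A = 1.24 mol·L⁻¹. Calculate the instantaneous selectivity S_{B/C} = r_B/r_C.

3.92

S_{B/C} = r_B/r_C = (k₁·C_A)/(k₂) = (k₁/k₂)·C_A.
= (0.117×1.240) / (0.0370) = 0.1451/0.03700 = 3.92.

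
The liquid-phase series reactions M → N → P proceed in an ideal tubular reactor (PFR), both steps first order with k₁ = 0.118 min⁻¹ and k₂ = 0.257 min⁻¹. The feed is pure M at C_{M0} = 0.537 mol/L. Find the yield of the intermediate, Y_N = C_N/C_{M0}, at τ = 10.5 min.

For first-order series with pure M initially, C_N(τ) = k₁C_{M0}/(k₂−k₁)·(e^(−k₁τ) − e^(−k₂τ)).
e^(−k₁τ) = e^(−0.118×10.5) = e^(−1.239) = 0.2897; e^(−k₂τ) = e^(−2.699) = 0.06731.
C_N = 0.118×0.537/(0.257−0.118) × (0.2897−0.06731) = 0.4559×0.2224 = 0.1014 mol/L.
Y_N = C_N/C_{M0} = 0.1014/0.537 = 0.189.

0.189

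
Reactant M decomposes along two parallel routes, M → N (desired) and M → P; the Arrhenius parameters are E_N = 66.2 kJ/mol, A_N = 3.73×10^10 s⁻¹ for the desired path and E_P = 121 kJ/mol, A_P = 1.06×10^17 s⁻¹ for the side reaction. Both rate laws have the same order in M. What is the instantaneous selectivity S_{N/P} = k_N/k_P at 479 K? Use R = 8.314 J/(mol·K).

0.333

With equal orders, S_{N/P} = k_N/k_P = (A_N/A_P)·exp[(E_P−E_N)/(RT)].
(E_P−E_N)/(RT) = (121−66.2)×10³/(8.314×479) = 54800/3982 = 13.76.
k_N/k_P = (3.73×10^10/1.06×10^17)·exp(13.76) = 3.519×10^-7 × 9.465×10^5 = 0.333.
Since E_N < E_P, lowering the temperature improves selectivity toward N.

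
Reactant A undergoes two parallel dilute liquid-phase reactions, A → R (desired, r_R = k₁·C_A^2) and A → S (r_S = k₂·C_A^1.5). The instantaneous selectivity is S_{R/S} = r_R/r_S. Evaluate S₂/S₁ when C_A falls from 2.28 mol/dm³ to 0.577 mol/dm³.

0.503

S_{R/S} = (k₁/k₂)·C_A^0.5, so S₂/S₁ = (C_{A,2}/C_{A,1})^0.5.
= (0.577/2.28)^0.5 = (0.2531)^0.5 = 0.503.
Selectivity toward R falls as C_A falls — high-concentration operation is favoured.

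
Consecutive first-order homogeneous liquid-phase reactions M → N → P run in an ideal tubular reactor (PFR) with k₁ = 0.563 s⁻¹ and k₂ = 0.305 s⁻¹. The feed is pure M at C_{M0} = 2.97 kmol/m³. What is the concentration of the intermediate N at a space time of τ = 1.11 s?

1.15 kmol/m³

Solving the coupled first-order balances gives C_N(τ) = [k₁/(k₂−k₁)]·C_{M0}·(e^(−k₁τ) − e^(−k₂τ)).
e^(−k₁τ) = e^(−0.563×1.11) = e^(−0.6249) = 0.5353; e^(−k₂τ) = e^(−0.3386) = 0.7128.
C_N = 0.563×2.97/(0.305−0.563) × (0.5353−0.7128) = (-6.481)×(-0.1775) = 1.150 kmol/m³.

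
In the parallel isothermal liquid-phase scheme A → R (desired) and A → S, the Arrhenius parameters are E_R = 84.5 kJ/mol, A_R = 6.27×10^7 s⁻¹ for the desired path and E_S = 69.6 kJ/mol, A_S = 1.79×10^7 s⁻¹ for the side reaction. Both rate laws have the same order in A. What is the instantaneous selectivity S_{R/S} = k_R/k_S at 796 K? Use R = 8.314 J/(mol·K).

k_R/k_S = (A_R/A_S)·exp[−(E_R−E_S)/(RT)] = (A_R/A_S)·exp[(E_S−E_R)/(RT)].
(E_S−E_R)/(RT) = (69.6−84.5)×10³/(8.314×796) = -14900/6618 = -2.251.
k_R/k_S = (6.27×10^7/1.79×10^7)·exp(-2.251) = 3.503 × 0.1052 = 0.369.
Since E_R > E_S, raising the temperature improves selectivity toward R.

0.369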